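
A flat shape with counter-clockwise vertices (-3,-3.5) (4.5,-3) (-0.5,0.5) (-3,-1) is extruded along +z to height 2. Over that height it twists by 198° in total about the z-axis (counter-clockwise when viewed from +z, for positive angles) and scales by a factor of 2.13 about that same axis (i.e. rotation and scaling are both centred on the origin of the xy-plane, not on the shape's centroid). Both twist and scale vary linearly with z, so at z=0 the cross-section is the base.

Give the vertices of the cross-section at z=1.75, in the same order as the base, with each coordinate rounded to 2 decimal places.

Cross-section at z=1.75: (6.74,6.21) (-8.19,6.98) (0.87,-1.10) (6.16,1.27)

t = z/height = 1.75/2 = 0.875
s = 1 + (scale-1)·z/height = 1 + (2.13-1)·1.75/2 = 1.988750
θ = twist·z/height = 198°·1.75/2 = 173.2500° = 3.023783 rad
cos θ = -0.993068, sin θ = 0.117537 (intermediates below are computed at full precision and shown rounded to 5 d.p.)
v1: (-3,-3.5) → rotate → (3.39059,3.12313) → ×s → (6.74303,6.21112) → (6.74,6.21)
v2: (4.5,-3) → rotate → (-4.11620,3.50812) → ×s → (-8.18608,6.97678) → (-8.19,6.98)
v3: (-0.5,0.5) → rotate → (0.43777,-0.55530) → ×s → (0.87061,-1.10436) → (0.87,-1.10)
v4: (-3,-1) → rotate → (3.09674,0.64046) → ×s → (6.15865,1.27371) → (6.16,1.27)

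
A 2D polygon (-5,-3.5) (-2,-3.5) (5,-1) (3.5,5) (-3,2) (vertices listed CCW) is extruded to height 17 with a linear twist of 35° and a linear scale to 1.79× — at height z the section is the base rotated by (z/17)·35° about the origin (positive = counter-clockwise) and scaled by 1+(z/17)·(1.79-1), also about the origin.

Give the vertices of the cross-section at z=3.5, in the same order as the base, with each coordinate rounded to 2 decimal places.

t = z/height = 3.5/17 = 0.205882
s = 1 + (scale-1)·z/height = 1 + (1.79-1)·3.5/17 = 1.162647
θ = twist·z/height = 35°·3.5/17 = 7.2059° = 0.125766 rad
cos θ = 0.992102, sin θ = 0.125435 (intermediates below are computed at full precision and shown rounded to 5 d.p.)
v1: (-5,-3.5) → rotate → (-4.52149,-4.09953) → ×s → (-5.25689,-4.76631) → (-5.26,-4.77)
v2: (-2,-3.5) → rotate → (-1.54518,-3.72323) → ×s → (-1.79650,-4.32880) → (-1.80,-4.33)
v3: (5,-1) → rotate → (5.08594,-0.36493) → ×s → (5.91316,-0.42428) → (5.91,-0.42)
v4: (3.5,5) → rotate → (2.84518,5.39953) → ×s → (3.30794,6.27775) → (3.31,6.28)
v5: (-3,2) → rotate → (-3.22718,1.60790) → ×s → (-3.75207,1.86942) → (-3.75,1.87)

Cross-section at z=3.5: (-5.26,-4.77) (-1.80,-4.33) (5.91,-0.42) (3.31,6.28) (-3.75,1.87)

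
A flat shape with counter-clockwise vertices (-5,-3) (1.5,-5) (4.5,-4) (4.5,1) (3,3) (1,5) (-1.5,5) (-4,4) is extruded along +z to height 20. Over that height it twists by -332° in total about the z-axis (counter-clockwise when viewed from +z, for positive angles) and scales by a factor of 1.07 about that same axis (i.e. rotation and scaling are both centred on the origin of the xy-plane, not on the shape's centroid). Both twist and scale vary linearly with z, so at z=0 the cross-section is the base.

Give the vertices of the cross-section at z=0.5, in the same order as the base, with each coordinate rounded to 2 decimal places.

t = z/height = 0.5/20 = 0.025
s = 1 + (scale-1)·z/height = 1 + (1.07-1)·0.5/20 = 1.001750
θ = twist·z/height = -332°·0.5/20 = -8.3000° = -0.144862 rad
cos θ = 0.989526, sin θ = -0.144356 (intermediates below are computed at full precision and shown rounded to 5 d.p.)
v1: (-5,-3) → rotate → (-5.38070,-2.24680) → ×s → (-5.39011,-2.25073) → (-5.39,-2.25)
v2: (1.5,-5) → rotate → (0.76251,-5.16416) → ×s → (0.76384,-5.17320) → (0.76,-5.17)
v3: (4.5,-4) → rotate → (3.87544,-4.60771) → ×s → (3.88222,-4.61577) → (3.88,-4.62)
v4: (4.5,1) → rotate → (4.59722,0.33992) → ×s → (4.60527,0.34052) → (4.61,0.34)
v5: (3,3) → rotate → (3.40165,2.53551) → ×s → (3.40760,2.53995) → (3.41,2.54)
v6: (1,5) → rotate → (1.71131,4.80327) → ×s → (1.71430,4.81168) → (1.71,4.81)
v7: (-1.5,5) → rotate → (-0.76251,5.16416) → ×s → (-0.76384,5.17320) → (-0.76,5.17)
v8: (-4,4) → rotate → (-3.38068,4.53553) → ×s → (-3.38659,4.54347) → (-3.39,4.54)

Cross-section at z=0.5: (-5.39,-2.25) (0.76,-5.17) (3.88,-4.62) (4.61,0.34) (3.41,2.54) (1.71,4.81) (-0.76,5.17) (-3.39,4.54)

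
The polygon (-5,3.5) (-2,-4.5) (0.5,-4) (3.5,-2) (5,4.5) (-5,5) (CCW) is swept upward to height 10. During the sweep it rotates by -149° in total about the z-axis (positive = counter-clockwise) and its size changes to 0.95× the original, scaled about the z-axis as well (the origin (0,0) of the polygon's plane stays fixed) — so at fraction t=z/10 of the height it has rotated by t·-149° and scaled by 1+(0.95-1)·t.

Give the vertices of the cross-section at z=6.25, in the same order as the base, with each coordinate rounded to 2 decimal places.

t = z/height = 6.25/10 = 0.625
s = 1 + (scale-1)·z/height = 1 + (0.95-1)·6.25/10 = 0.968750
θ = twist·z/height = -149°·6.25/10 = -93.1250° = -1.625338 rad
cos θ = -0.054515, sin θ = -0.998513 (intermediates below are computed at full precision and shown rounded to 5 d.p.)
v1: (-5,3.5) → rotate → (3.76737,4.80176) → ×s → (3.64964,4.65171) → (3.65,4.65)
v2: (-2,-4.5) → rotate → (-4.38428,2.24234) → ×s → (-4.24727,2.17227) → (-4.25,2.17)
v3: (0.5,-4) → rotate → (-4.02131,-0.28120) → ×s → (-3.89564,-0.27241) → (-3.90,-0.27)
v4: (3.5,-2) → rotate → (-2.18783,-3.38577) → ×s → (-2.11946,-3.27996) → (-2.12,-3.28)
v5: (5,4.5) → rotate → (4.22074,-5.23788) → ×s → (4.08884,-5.07420) → (4.09,-5.07)
v6: (-5,5) → rotate → (5.26514,4.71999) → ×s → (5.10060,4.57249) → (5.10,4.57)

Cross-section at z=6.25: (3.65,4.65) (-4.25,2.17) (-3.90,-0.27) (-2.12,-3.28) (4.09,-5.07) (5.10,4.57)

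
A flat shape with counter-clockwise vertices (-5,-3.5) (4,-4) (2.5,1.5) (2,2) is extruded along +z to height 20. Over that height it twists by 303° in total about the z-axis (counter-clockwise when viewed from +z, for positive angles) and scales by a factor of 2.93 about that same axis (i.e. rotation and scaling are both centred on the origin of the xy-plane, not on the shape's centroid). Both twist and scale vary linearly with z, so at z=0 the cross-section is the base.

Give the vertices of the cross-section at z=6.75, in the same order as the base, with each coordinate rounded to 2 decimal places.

Cross-section at z=6.75: (7.40,-6.84) (5.05,7.86) (-3.30,3.51) (-3.93,2.53)

t = z/height = 6.75/20 = 0.3375
s = 1 + (scale-1)·z/height = 1 + (2.93-1)·6.75/20 = 1.651375
θ = twist·z/height = 303°·6.75/20 = 102.2625° = 1.784817 rad
cos θ = -0.212391, sin θ = 0.977185 (intermediates below are computed at full precision and shown rounded to 5 d.p.)
v1: (-5,-3.5) → rotate → (4.48210,-4.14256) → ×s → (7.40163,-6.84091) → (7.40,-6.84)
v2: (4,-4) → rotate → (3.05918,4.75830) → ×s → (5.05185,7.85774) → (5.05,7.86)
v3: (2.5,1.5) → rotate → (-1.99675,2.12438) → ×s → (-3.29739,3.50814) → (-3.30,3.51)
v4: (2,2) → rotate → (-2.37915,1.52959) → ×s → (-3.92887,2.52592) → (-3.93,2.53)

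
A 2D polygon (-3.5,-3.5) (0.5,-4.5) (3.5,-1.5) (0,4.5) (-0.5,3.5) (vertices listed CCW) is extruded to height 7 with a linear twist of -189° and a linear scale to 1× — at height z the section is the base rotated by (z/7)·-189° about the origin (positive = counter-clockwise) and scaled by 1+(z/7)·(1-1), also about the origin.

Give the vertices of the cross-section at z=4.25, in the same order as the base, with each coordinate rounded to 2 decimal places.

t = z/height = 4.25/7 = 0.607143
s = 1 + (scale-1)·z/height = 1 + (1-1)·4.25/7 = 1.000000
θ = twist·z/height = -189°·4.25/7 = -114.7500° = -2.002765 rad
cos θ = -0.418660, sin θ = -0.908143 (intermediates below are computed at full precision and shown rounded to 5 d.p.)
v1: (-3.5,-3.5) → rotate → (-1.71319,4.64381) → ×s → (-1.71319,4.64381) → (-1.71,4.64)
v2: (0.5,-4.5) → rotate → (-4.29597,1.42990) → ×s → (-4.29597,1.42990) → (-4.30,1.43)
v3: (3.5,-1.5) → rotate → (-2.82752,-2.55051) → ×s → (-2.82752,-2.55051) → (-2.83,-2.55)
v4: (0,4.5) → rotate → (4.08664,-1.88397) → ×s → (4.08664,-1.88397) → (4.09,-1.88)
v5: (-0.5,3.5) → rotate → (3.38783,-1.01124) → ×s → (3.38783,-1.01124) → (3.39,-1.01)

Cross-section at z=4.25: (-1.71,4.64) (-4.30,1.43) (-2.83,-2.55) (4.09,-1.88) (3.39,-1.01)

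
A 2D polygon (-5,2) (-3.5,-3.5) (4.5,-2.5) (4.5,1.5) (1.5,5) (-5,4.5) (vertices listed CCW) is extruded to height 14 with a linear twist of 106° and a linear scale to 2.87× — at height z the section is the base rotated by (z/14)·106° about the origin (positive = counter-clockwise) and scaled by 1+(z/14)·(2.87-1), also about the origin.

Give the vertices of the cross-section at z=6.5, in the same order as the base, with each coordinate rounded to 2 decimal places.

t = z/height = 6.5/14 = 0.464286
s = 1 + (scale-1)·z/height = 1 + (2.87-1)·6.5/14 = 1.868214
θ = twist·z/height = 106°·6.5/14 = 49.2143° = 0.858951 rad
cos θ = 0.653232, sin θ = 0.757158 (intermediates below are computed at full precision and shown rounded to 5 d.p.)
v1: (-5,2) → rotate → (-4.78048,-2.47933) → ×s → (-8.93095,-4.63191) → (-8.93,-4.63)
v2: (-3.5,-3.5) → rotate → (0.36374,-4.93636) → ×s → (0.67955,-9.22219) → (0.68,-9.22)
v3: (4.5,-2.5) → rotate → (4.83244,1.77413) → ×s → (9.02803,3.31446) → (9.03,3.31)
v4: (4.5,1.5) → rotate → (1.80381,4.38706) → ×s → (3.36990,8.19597) → (3.37,8.20)
v5: (1.5,5) → rotate → (-2.80594,4.40190) → ×s → (-5.24210,8.22369) → (-5.24,8.22)
v6: (-5,4.5) → rotate → (-6.67337,-0.84625) → ×s → (-12.46729,-1.58097) → (-12.47,-1.58)

Cross-section at z=6.5: (-8.93,-4.63) (0.68,-9.22) (9.03,3.31) (3.37,8.20) (-5.24,8.22) (-12.47,-1.58)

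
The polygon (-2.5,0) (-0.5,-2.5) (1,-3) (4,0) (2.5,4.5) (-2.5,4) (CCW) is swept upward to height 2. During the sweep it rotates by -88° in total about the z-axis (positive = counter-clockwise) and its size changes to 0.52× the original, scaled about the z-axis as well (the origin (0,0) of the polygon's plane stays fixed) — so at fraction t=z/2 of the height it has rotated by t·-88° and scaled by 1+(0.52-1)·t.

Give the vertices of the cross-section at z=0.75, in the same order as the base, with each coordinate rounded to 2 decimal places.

Cross-section at z=0.75: (-1.72,1.12) (-1.46,-1.50) (-0.65,-2.51) (2.75,-1.79) (3.73,1.98) (0.07,3.87)

t = z/height = 0.75/2 = 0.375
s = 1 + (scale-1)·z/height = 1 + (0.52-1)·0.75/2 = 0.820000
θ = twist·z/height = -88°·0.75/2 = -33.0000° = -0.575959 rad
cos θ = 0.838671, sin θ = -0.544639 (intermediates below are computed at full precision and shown rounded to 5 d.p.)
v1: (-2.5,0) → rotate → (-2.09668,1.36160) → ×s → (-1.71927,1.11651) → (-1.72,1.12)
v2: (-0.5,-2.5) → rotate → (-1.78093,-1.82436) → ×s → (-1.46036,-1.49597) → (-1.46,-1.50)
v3: (1,-3) → rotate → (-0.79525,-3.06065) → ×s → (-0.65210,-2.50973) → (-0.65,-2.51)
v4: (4,0) → rotate → (3.35468,-2.17856) → ×s → (2.75084,-1.78642) → (2.75,-1.79)
v5: (2.5,4.5) → rotate → (4.54755,2.41242) → ×s → (3.72899,1.97818) → (3.73,1.98)
v6: (-2.5,4) → rotate → (0.08188,4.71628) → ×s → (0.06714,3.86735) → (0.07,3.87)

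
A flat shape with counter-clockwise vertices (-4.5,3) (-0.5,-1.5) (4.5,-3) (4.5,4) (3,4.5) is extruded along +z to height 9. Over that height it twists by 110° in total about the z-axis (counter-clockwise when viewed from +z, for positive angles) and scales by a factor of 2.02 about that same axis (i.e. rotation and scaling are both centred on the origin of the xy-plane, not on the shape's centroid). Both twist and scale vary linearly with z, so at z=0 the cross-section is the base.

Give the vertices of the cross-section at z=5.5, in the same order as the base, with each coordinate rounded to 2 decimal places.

Cross-section at z=5.5: (-7.32,-4.85) (1.93,-1.69) (7.32,4.85) (-3.16,9.25) (-4.85,7.32)

t = z/height = 5.5/9 = 0.611111
s = 1 + (scale-1)·z/height = 1 + (2.02-1)·5.5/9 = 1.623333
θ = twist·z/height = 110°·5.5/9 = 67.2222° = 1.173249 rad
cos θ = 0.387158, sin θ = 0.922013 (intermediates below are computed at full precision and shown rounded to 5 d.p.)
v1: (-4.5,3) → rotate → (-4.50825,-2.98759) → ×s → (-7.31839,-4.84985) → (-7.32,-4.85)
v2: (-0.5,-1.5) → rotate → (1.18944,-1.04174) → ×s → (1.93086,-1.69110) → (1.93,-1.69)
v3: (4.5,-3) → rotate → (4.50825,2.98759) → ×s → (7.31839,4.84985) → (7.32,4.85)
v4: (4.5,4) → rotate → (-1.94584,5.69769) → ×s → (-3.15875,9.24925) → (-3.16,9.25)
v5: (3,4.5) → rotate → (-2.98759,4.50825) → ×s → (-4.84985,7.31839) → (-4.85,7.32)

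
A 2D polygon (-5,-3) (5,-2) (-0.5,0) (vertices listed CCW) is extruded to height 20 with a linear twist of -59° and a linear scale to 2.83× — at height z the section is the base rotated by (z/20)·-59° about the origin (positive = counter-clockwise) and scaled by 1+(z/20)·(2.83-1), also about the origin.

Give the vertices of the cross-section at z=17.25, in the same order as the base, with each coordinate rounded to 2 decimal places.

Cross-section at z=17.25: (-14.13,5.12) (4.13,-13.26) (-0.81,1.00)

t = z/height = 17.25/20 = 0.8625
s = 1 + (scale-1)·z/height = 1 + (2.83-1)·17.25/20 = 2.578375
θ = twist·z/height = -59°·17.25/20 = -50.8875° = -0.888154 rad
cos θ = 0.630845, sin θ = -0.775909 (intermediates below are computed at full precision and shown rounded to 5 d.p.)
v1: (-5,-3) → rotate → (-5.48195,1.98701) → ×s → (-14.13453,5.12325) → (-14.13,5.12)
v2: (5,-2) → rotate → (1.60241,-5.14123) → ×s → (4.13161,-13.25603) → (4.13,-13.26)
v3: (-0.5,0) → rotate → (-0.31542,0.38795) → ×s → (-0.81328,1.00029) → (-0.81,1.00)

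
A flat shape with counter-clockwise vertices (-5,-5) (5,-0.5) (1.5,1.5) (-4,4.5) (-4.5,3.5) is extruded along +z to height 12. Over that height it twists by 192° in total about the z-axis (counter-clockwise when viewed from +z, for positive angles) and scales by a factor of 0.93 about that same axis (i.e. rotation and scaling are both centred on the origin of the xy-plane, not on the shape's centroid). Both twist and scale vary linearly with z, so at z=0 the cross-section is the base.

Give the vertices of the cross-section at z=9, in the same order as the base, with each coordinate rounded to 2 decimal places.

Cross-section at z=9: (6.62,1.05) (-3.55,3.17) (-1.99,-0.31) (0.56,-5.68) (1.50,-5.19)

t = z/height = 9/12 = 0.75
s = 1 + (scale-1)·z/height = 1 + (0.93-1)·9/12 = 0.947500
θ = twist·z/height = 192°·9/12 = 144.0000° = 2.513274 rad
cos θ = -0.809017, sin θ = 0.587785 (intermediates below are computed at full precision and shown rounded to 5 d.p.)
v1: (-5,-5) → rotate → (6.98401,1.10616) → ×s → (6.61735,1.04809) → (6.62,1.05)
v2: (5,-0.5) → rotate → (-3.75119,3.34343) → ×s → (-3.55425,3.16790) → (-3.55,3.17)
v3: (1.5,1.5) → rotate → (-2.09520,-0.33185) → ×s → (-1.98521,-0.31443) → (-1.99,-0.31)
v4: (-4,4.5) → rotate → (0.59103,-5.99172) → ×s → (0.56001,-5.67715) → (0.56,-5.68)
v5: (-4.5,3.5) → rotate → (1.58333,-5.47659) → ×s → (1.50020,-5.18907) → (1.50,-5.19)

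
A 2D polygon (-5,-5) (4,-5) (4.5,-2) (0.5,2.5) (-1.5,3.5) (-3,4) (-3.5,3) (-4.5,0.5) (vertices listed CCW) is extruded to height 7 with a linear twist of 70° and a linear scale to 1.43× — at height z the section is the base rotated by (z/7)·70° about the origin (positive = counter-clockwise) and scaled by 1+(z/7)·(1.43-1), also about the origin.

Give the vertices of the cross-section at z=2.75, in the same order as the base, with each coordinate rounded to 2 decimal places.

Cross-section at z=2.75: (-2.49,-7.88) (6.85,-3.03) (5.75,0.36) (-0.83,2.86) (-3.44,2.82) (-5.27,2.53) (-5.25,1.22) (-4.94,-1.91)

t = z/height = 2.75/7 = 0.392857
s = 1 + (scale-1)·z/height = 1 + (1.43-1)·2.75/7 = 1.168929
θ = twist·z/height = 70°·2.75/7 = 27.5000° = 0.479966 rad
cos θ = 0.887011, sin θ = 0.461749 (intermediates below are computed at full precision and shown rounded to 5 d.p.)
v1: (-5,-5) → rotate → (-2.12631,-6.74380) → ×s → (-2.48551,-7.88302) → (-2.49,-7.88)
v2: (4,-5) → rotate → (5.85679,-2.58806) → ×s → (6.84616,-3.02526) → (6.85,-3.03)
v3: (4.5,-2) → rotate → (4.91505,0.30385) → ×s → (5.74534,0.35518) → (5.75,0.36)
v4: (0.5,2.5) → rotate → (-0.71087,2.44840) → ×s → (-0.83095,2.86201) → (-0.83,2.86)
v5: (-1.5,3.5) → rotate → (-2.94664,2.41191) → ×s → (-3.44441,2.81936) → (-3.44,2.82)
v6: (-3,4) → rotate → (-4.50803,2.16280) → ×s → (-5.26956,2.52816) → (-5.27,2.53)
v7: (-3.5,3) → rotate → (-4.48978,1.04491) → ×s → (-5.24824,1.22143) → (-5.25,1.22)
v8: (-4.5,0.5) → rotate → (-4.22242,-1.63436) → ×s → (-4.93571,-1.91045) → (-4.94,-1.91)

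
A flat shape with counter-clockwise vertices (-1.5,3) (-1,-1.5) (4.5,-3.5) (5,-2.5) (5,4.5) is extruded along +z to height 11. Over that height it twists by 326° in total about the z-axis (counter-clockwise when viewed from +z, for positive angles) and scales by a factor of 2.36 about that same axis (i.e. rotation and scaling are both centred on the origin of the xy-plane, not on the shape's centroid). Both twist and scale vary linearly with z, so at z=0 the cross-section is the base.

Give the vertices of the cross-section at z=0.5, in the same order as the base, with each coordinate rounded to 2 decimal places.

Cross-section at z=0.5: (-2.35,2.67) (-0.62,-1.81) (5.57,-2.37) (5.81,-1.21) (3.91,5.98)

t = z/height = 0.5/11 = 0.0454545
s = 1 + (scale-1)·z/height = 1 + (2.36-1)·0.5/11 = 1.061818
θ = twist·z/height = 326°·0.5/11 = 14.8182° = 0.258626 rad
cos θ = 0.966742, sin θ = 0.255753 (intermediates below are computed at full precision and shown rounded to 5 d.p.)
v1: (-1.5,3) → rotate → (-2.21737,2.51660) → ×s → (-2.35444,2.67217) → (-2.35,2.67)
v2: (-1,-1.5) → rotate → (-0.58311,-1.70587) → ×s → (-0.61916,-1.81132) → (-0.62,-1.81)
v3: (4.5,-3.5) → rotate → (5.24547,-2.23271) → ×s → (5.56974,-2.37073) → (5.57,-2.37)
v4: (5,-2.5) → rotate → (5.47309,-1.13809) → ×s → (5.81143,-1.20845) → (5.81,-1.21)
v5: (5,4.5) → rotate → (3.68282,5.62910) → ×s → (3.91049,5.97708) → (3.91,5.98)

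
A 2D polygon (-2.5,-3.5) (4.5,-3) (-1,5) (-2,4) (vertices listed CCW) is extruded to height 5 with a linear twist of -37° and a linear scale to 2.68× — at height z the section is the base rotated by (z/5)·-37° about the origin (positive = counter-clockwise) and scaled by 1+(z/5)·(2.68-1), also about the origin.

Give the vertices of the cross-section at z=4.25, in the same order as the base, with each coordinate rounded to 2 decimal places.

Cross-section at z=4.25: (-9.61,-4.08) (5.52,-11.91) (4.26,11.62) (0.92,10.82)

t = z/height = 4.25/5 = 0.85
s = 1 + (scale-1)·z/height = 1 + (2.68-1)·4.25/5 = 2.428000
θ = twist·z/height = -37°·4.25/5 = -31.4500° = -0.548906 rad
cos θ = 0.853096, sin θ = -0.521754 (intermediates below are computed at full precision and shown rounded to 5 d.p.)
v1: (-2.5,-3.5) → rotate → (-3.95888,-1.68145) → ×s → (-9.61216,-4.08256) → (-9.61,-4.08)
v2: (4.5,-3) → rotate → (2.27367,-4.90718) → ×s → (5.52047,-11.91464) → (5.52,-11.91)
v3: (-1,5) → rotate → (1.75568,4.78723) → ×s → (4.26278,11.62340) → (4.26,11.62)
v4: (-2,4) → rotate → (0.38083,4.45589) → ×s → (0.92464,10.81891) → (0.92,10.82)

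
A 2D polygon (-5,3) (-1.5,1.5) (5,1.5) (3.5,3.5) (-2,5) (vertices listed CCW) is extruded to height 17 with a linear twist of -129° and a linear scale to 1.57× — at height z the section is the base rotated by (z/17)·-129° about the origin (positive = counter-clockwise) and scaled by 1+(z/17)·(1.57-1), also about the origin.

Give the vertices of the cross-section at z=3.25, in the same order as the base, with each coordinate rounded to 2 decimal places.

Cross-section at z=3.25: (-3.65,5.34) (-0.82,2.21) (5.73,-0.80) (5.15,1.91) (0.30,5.96)

t = z/height = 3.25/17 = 0.191176
s = 1 + (scale-1)·z/height = 1 + (1.57-1)·3.25/17 = 1.108971
θ = twist·z/height = -129°·3.25/17 = -24.6618° = -0.430429 rad
cos θ = 0.908787, sin θ = -0.417261 (intermediates below are computed at full precision and shown rounded to 5 d.p.)
v1: (-5,3) → rotate → (-3.29215,4.81266) → ×s → (-3.65090,5.33710) → (-3.65,5.34)
v2: (-1.5,1.5) → rotate → (-0.73729,1.98907) → ×s → (-0.81763,2.20582) → (-0.82,2.21)
v3: (5,1.5) → rotate → (5.16983,-0.72312) → ×s → (5.73318,-0.80192) → (5.73,-0.80)
v4: (3.5,3.5) → rotate → (4.64117,1.72034) → ×s → (5.14692,1.90781) → (5.15,1.91)
v5: (-2,5) → rotate → (0.26873,5.37846) → ×s → (0.29801,5.96455) → (0.30,5.96)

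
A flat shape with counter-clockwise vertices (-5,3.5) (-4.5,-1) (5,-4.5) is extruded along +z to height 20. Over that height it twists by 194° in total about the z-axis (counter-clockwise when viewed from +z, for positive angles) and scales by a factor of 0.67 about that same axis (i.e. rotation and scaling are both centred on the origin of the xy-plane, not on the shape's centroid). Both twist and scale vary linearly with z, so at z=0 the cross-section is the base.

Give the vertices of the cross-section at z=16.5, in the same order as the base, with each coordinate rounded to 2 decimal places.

t = z/height = 16.5/20 = 0.825
s = 1 + (scale-1)·z/height = 1 + (0.67-1)·16.5/20 = 0.727750
θ = twist·z/height = 194°·16.5/20 = 160.0500° = 2.793399 rad
cos θ = -0.939991, sin θ = 0.341200 (intermediates below are computed at full precision and shown rounded to 5 d.p.)
v1: (-5,3.5) → rotate → (3.50575,-4.99597) → ×s → (2.55131,-3.63582) → (2.55,-3.64)
v2: (-4.5,-1) → rotate → (4.57116,-0.59541) → ×s → (3.32666,-0.43331) → (3.33,-0.43)
v3: (5,-4.5) → rotate → (-3.16455,5.93596) → ×s → (-2.30300,4.31989) → (-2.30,4.32)

Cross-section at z=16.5: (2.55,-3.64) (3.33,-0.43) (-2.30,4.32)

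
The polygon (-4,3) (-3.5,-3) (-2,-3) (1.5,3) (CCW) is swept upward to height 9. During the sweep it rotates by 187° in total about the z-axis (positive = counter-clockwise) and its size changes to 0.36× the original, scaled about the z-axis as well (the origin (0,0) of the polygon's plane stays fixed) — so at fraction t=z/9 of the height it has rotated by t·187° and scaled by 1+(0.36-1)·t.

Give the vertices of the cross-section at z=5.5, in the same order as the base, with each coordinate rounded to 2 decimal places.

Cross-section at z=5.5: (-0.66,-2.97) (2.54,-1.19) (2.17,-0.36) (-2.04,0.08)

t = z/height = 5.5/9 = 0.611111
s = 1 + (scale-1)·z/height = 1 + (0.36-1)·5.5/9 = 0.608889
θ = twist·z/height = 187°·5.5/9 = 114.2778° = 1.994523 rad
cos θ = -0.411161, sin θ = 0.911563 (intermediates below are computed at full precision and shown rounded to 5 d.p.)
v1: (-4,3) → rotate → (-1.09005,-4.87973) → ×s → (-0.66372,-2.97122) → (-0.66,-2.97)
v2: (-3.5,-3) → rotate → (4.17375,-1.95699) → ×s → (2.54135,-1.19159) → (2.54,-1.19)
v3: (-2,-3) → rotate → (3.55701,-0.58964) → ×s → (2.16582,-0.35903) → (2.17,-0.36)
v4: (1.5,3) → rotate → (-3.35143,0.13386) → ×s → (-2.04065,0.08151) → (-2.04,0.08)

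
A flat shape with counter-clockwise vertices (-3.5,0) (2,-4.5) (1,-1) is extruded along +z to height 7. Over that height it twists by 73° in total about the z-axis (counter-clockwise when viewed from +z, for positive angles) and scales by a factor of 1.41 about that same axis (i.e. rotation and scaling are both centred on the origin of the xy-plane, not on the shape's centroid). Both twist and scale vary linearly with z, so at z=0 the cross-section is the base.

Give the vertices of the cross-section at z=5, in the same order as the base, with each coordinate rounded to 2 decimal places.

Cross-section at z=5: (-2.78,-3.57) (6.18,-1.53) (1.81,0.23)

t = z/height = 5/7 = 0.714286
s = 1 + (scale-1)·z/height = 1 + (1.41-1)·5/7 = 1.292857
θ = twist·z/height = 73°·5/7 = 52.1429° = 0.910065 rad
cos θ = 0.613695, sin θ = 0.789543 (intermediates below are computed at full precision and shown rounded to 5 d.p.)
v1: (-3.5,0) → rotate → (-2.14793,-2.76340) → ×s → (-2.77697,-3.57268) → (-2.78,-3.57)
v2: (2,-4.5) → rotate → (4.78033,-1.18254) → ×s → (6.18029,-1.52886) → (6.18,-1.53)
v3: (1,-1) → rotate → (1.40324,0.17585) → ×s → (1.81419,0.22735) → (1.81,0.23)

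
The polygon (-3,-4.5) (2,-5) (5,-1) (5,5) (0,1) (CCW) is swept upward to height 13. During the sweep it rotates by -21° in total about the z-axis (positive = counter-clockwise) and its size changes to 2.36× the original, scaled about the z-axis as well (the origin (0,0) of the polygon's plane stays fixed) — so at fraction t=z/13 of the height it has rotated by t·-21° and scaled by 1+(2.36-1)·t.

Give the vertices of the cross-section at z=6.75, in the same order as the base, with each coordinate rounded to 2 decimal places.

Cross-section at z=6.75: (-6.48,-6.57) (1.74,-9.02) (8.05,-3.29) (9.99,6.76) (0.32,1.68)

t = z/height = 6.75/13 = 0.519231
s = 1 + (scale-1)·z/height = 1 + (2.36-1)·6.75/13 = 1.706154
θ = twist·z/height = -21°·6.75/13 = -10.9038° = -0.190308 rad
cos θ = 0.981946, sin θ = -0.189161 (intermediates below are computed at full precision and shown rounded to 5 d.p.)
v1: (-3,-4.5) → rotate → (-3.79706,-3.85127) → ×s → (-6.47838,-6.57086) → (-6.48,-6.57)
v2: (2,-5) → rotate → (1.01809,-5.28805) → ×s → (1.73701,-9.02223) → (1.74,-9.02)
v3: (5,-1) → rotate → (4.72057,-1.92775) → ×s → (8.05402,-3.28904) → (8.05,-3.29)
v4: (5,5) → rotate → (5.85554,3.96392) → ×s → (9.99045,6.76306) → (9.99,6.76)
v5: (0,1) → rotate → (0.18916,0.98195) → ×s → (0.32274,1.67535) → (0.32,1.68)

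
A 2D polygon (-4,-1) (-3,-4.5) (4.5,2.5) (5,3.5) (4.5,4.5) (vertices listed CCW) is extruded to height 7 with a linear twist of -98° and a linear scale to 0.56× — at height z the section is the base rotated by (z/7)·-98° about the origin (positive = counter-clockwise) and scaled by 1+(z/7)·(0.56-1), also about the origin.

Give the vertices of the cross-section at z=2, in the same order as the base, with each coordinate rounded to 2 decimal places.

t = z/height = 2/7 = 0.285714
s = 1 + (scale-1)·z/height = 1 + (0.56-1)·2/7 = 0.874286
θ = twist·z/height = -98°·2/7 = -28.0000° = -0.488692 rad
cos θ = 0.882948, sin θ = -0.469472 (intermediates below are computed at full precision and shown rounded to 5 d.p.)
v1: (-4,-1) → rotate → (-4.00126,0.99494) → ×s → (-3.49825,0.86986) → (-3.50,0.87)
v2: (-3,-4.5) → rotate → (-4.76146,-2.56485) → ×s → (-4.16288,-2.24241) → (-4.16,-2.24)
v3: (4.5,2.5) → rotate → (5.14694,0.09475) → ×s → (4.49990,0.08284) → (4.50,0.08)
v4: (5,3.5) → rotate → (6.05789,0.74296) → ×s → (5.29633,0.64956) → (5.30,0.65)
v5: (4.5,4.5) → rotate → (6.08589,1.86064) → ×s → (5.32080,1.62673) → (5.32,1.63)

Cross-section at z=2: (-3.50,0.87) (-4.16,-2.24) (4.50,0.08) (5.30,0.65) (5.32,1.63)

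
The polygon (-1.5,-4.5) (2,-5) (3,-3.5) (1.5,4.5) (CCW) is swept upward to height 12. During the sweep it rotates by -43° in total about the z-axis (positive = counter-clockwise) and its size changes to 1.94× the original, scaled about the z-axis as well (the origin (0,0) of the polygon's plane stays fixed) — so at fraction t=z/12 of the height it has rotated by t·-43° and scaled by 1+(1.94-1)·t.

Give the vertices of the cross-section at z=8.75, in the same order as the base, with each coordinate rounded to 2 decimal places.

Cross-section at z=8.75: (-6.11,-5.16) (-1.51,-8.95) (1.25,-7.67) (6.11,5.16)

t = z/height = 8.75/12 = 0.729167
s = 1 + (scale-1)·z/height = 1 + (1.94-1)·8.75/12 = 1.685417
θ = twist·z/height = -43°·8.75/12 = -31.3542° = -0.547233 rad
cos θ = 0.853967, sin θ = -0.520327 (intermediates below are computed at full precision and shown rounded to 5 d.p.)
v1: (-1.5,-4.5) → rotate → (-3.62242,-3.06236) → ×s → (-6.10529,-5.16136) → (-6.11,-5.16)
v2: (2,-5) → rotate → (-0.89370,-5.31049) → ×s → (-1.50625,-8.95039) → (-1.51,-8.95)
v3: (3,-3.5) → rotate → (0.74076,-4.54987) → ×s → (1.24849,-7.66842) → (1.25,-7.67)
v4: (1.5,4.5) → rotate → (3.62242,3.06236) → ×s → (6.10529,5.16136) → (6.11,5.16)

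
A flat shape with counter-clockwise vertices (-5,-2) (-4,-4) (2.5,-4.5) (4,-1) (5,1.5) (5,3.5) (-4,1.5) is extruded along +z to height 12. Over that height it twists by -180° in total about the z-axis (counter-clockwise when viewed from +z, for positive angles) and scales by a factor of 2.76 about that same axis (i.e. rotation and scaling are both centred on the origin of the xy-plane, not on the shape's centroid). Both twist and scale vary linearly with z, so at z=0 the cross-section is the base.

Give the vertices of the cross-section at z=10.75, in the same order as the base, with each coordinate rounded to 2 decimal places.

Cross-section at z=10.75: (10.54,9.02) (6.45,13.07) (-9.83,8.91) (-10.59,-0.87) (-10.96,-7.80) (-9.30,-12.68) (11.00,-0.35)

t = z/height = 10.75/12 = 0.895833
s = 1 + (scale-1)·z/height = 1 + (2.76-1)·10.75/12 = 2.576667
θ = twist·z/height = -180°·10.75/12 = -161.2500° = -2.814343 rad
cos θ = -0.946930, sin θ = -0.321439 (intermediates below are computed at full precision and shown rounded to 5 d.p.)
v1: (-5,-2) → rotate → (4.09177,3.50106) → ×s → (10.54313,9.02106) → (10.54,9.02)
v2: (-4,-4) → rotate → (2.50196,5.07348) → ×s → (6.44672,13.07266) → (6.45,13.07)
v3: (2.5,-4.5) → rotate → (-3.81380,3.45759) → ×s → (-9.82690,8.90905) → (-9.83,8.91)
v4: (4,-1) → rotate → (-4.10916,-0.33883) → ×s → (-10.58794,-0.87305) → (-10.59,-0.87)
v5: (5,1.5) → rotate → (-4.25249,-3.02759) → ×s → (-10.95725,-7.80110) → (-10.96,-7.80)
v6: (5,3.5) → rotate → (-3.60961,-4.92145) → ×s → (-9.30077,-12.68094) → (-9.30,-12.68)
v7: (-4,1.5) → rotate → (4.26988,-0.13464) → ×s → (11.00206,-0.34692) → (11.00,-0.35)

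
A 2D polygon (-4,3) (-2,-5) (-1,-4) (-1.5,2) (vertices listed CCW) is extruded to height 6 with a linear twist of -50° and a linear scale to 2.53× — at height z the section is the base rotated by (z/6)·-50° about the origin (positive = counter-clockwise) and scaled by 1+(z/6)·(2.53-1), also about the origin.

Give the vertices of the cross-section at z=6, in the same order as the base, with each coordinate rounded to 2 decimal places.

Cross-section at z=6: (-0.69,12.63) (-12.94,-4.26) (-9.38,-4.57) (1.44,6.16)

t = z/height = 6/6 = 1
s = 1 + (scale-1)·z/height = 1 + (2.53-1)·6/6 = 2.530000
θ = twist·z/height = -50°·6/6 = -50.0000° = -0.872665 rad
cos θ = 0.642788, sin θ = -0.766044 (intermediates below are computed at full precision and shown rounded to 5 d.p.)
v1: (-4,3) → rotate → (-0.27302,4.99254) → ×s → (-0.69073,12.63113) → (-0.69,12.63)
v2: (-2,-5) → rotate → (-5.11580,-1.68185) → ×s → (-12.94297,-4.25508) → (-12.94,-4.26)
v3: (-1,-4) → rotate → (-3.70697,-1.80511) → ×s → (-9.37862,-4.56692) → (-9.38,-4.57)
v4: (-1.5,2) → rotate → (0.56791,2.43464) → ×s → (1.43681,6.15964) → (1.44,6.16)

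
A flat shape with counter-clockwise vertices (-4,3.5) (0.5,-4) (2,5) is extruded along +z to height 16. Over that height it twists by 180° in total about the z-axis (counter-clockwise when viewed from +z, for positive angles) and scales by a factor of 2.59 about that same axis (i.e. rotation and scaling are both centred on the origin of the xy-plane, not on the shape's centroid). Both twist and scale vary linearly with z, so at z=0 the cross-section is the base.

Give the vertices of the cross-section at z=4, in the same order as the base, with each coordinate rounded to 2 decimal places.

Cross-section at z=4: (-7.41,-0.49) (4.45,-3.46) (-2.96,6.92)

t = z/height = 4/16 = 0.25
s = 1 + (scale-1)·z/height = 1 + (2.59-1)·4/16 = 1.397500
θ = twist·z/height = 180°·4/16 = 45.0000° = 0.785398 rad
cos θ = 0.707107, sin θ = 0.707107 (intermediates below are computed at full precision and shown rounded to 5 d.p.)
v1: (-4,3.5) → rotate → (-5.30330,-0.35355) → ×s → (-7.41136,-0.49409) → (-7.41,-0.49)
v2: (0.5,-4) → rotate → (3.18198,-2.47487) → ×s → (4.44682,-3.45864) → (4.45,-3.46)
v3: (2,5) → rotate → (-2.12132,4.94975) → ×s → (-2.96455,6.91727) → (-2.96,6.92)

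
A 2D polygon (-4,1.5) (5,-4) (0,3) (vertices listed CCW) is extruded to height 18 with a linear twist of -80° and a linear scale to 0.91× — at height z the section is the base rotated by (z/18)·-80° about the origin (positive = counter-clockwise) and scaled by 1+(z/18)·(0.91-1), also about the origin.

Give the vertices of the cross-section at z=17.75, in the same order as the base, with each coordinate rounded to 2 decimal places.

Cross-section at z=17.75: (0.64,3.84) (-2.70,-5.17) (2.68,0.53)

t = z/height = 17.75/18 = 0.986111
s = 1 + (scale-1)·z/height = 1 + (0.91-1)·17.75/18 = 0.911250
θ = twist·z/height = -80°·17.75/18 = -78.8889° = -1.376871 rad
cos θ = 0.192712, sin θ = -0.981255 (intermediates below are computed at full precision and shown rounded to 5 d.p.)
v1: (-4,1.5) → rotate → (0.70103,4.21409) → ×s → (0.63882,3.84009) → (0.64,3.84)
v2: (5,-4) → rotate → (-2.96146,-5.67713) → ×s → (-2.69863,-5.17328) → (-2.70,-5.17)
v3: (0,3) → rotate → (2.94377,0.57814) → ×s → (2.68251,0.52683) → (2.68,0.53)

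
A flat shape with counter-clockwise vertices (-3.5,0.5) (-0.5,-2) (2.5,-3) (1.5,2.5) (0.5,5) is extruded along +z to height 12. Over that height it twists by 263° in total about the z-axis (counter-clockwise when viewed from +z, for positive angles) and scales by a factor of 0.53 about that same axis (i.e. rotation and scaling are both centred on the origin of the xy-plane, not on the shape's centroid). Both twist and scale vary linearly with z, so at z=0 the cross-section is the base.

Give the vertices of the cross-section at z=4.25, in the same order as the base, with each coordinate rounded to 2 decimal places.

t = z/height = 4.25/12 = 0.354167
s = 1 + (scale-1)·z/height = 1 + (0.53-1)·4.25/12 = 0.833542
θ = twist·z/height = 263°·4.25/12 = 93.1458° = 1.625701 rad
cos θ = -0.054878, sin θ = 0.998493 (intermediates below are computed at full precision and shown rounded to 5 d.p.)
v1: (-3.5,0.5) → rotate → (-0.30718,-3.52216) → ×s → (-0.25604,-2.93587) → (-0.26,-2.94)
v2: (-0.5,-2) → rotate → (2.02442,-0.38949) → ×s → (1.68744,-0.32466) → (1.69,-0.32)
v3: (2.5,-3) → rotate → (2.85829,2.66087) → ×s → (2.38250,2.21794) → (2.38,2.22)
v4: (1.5,2.5) → rotate → (-2.57855,1.36055) → ×s → (-2.14933,1.13407) → (-2.15,1.13)
v5: (0.5,5) → rotate → (-5.01990,0.22486) → ×s → (-4.18430,0.18743) → (-4.18,0.19)

Cross-section at z=4.25: (-0.26,-2.94) (1.69,-0.32) (2.38,2.22) (-2.15,1.13) (-4.18,0.19)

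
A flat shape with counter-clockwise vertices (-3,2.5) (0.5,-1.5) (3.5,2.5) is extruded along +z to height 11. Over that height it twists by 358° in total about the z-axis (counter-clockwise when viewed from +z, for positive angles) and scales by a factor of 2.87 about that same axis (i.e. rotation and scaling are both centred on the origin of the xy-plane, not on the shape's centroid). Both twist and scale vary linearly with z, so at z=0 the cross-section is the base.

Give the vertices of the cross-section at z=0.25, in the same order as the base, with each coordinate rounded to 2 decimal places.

t = z/height = 0.25/11 = 0.0227273
s = 1 + (scale-1)·z/height = 1 + (2.87-1)·0.25/11 = 1.042500
θ = twist·z/height = 358°·0.25/11 = 8.1364° = 0.142006 rad
cos θ = 0.989934, sin θ = 0.141530 (intermediates below are computed at full precision and shown rounded to 5 d.p.)
v1: (-3,2.5) → rotate → (-3.32363,2.05025) → ×s → (-3.46488,2.13738) → (-3.46,2.14)
v2: (0.5,-1.5) → rotate → (0.70726,-1.41414) → ×s → (0.73732,-1.47424) → (0.74,-1.47)
v3: (3.5,2.5) → rotate → (3.11095,2.97019) → ×s → (3.24316,3.09642) → (3.24,3.10)

Cross-section at z=0.25: (-3.46,2.14) (0.74,-1.47) (3.24,3.10)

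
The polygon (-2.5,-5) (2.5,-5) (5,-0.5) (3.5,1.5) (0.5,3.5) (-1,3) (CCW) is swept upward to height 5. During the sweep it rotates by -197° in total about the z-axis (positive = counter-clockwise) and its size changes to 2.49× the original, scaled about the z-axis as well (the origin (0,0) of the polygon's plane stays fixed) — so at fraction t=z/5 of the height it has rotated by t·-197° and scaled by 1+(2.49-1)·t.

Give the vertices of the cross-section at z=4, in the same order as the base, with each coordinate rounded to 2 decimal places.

t = z/height = 4/5 = 0.8
s = 1 + (scale-1)·z/height = 1 + (2.49-1)·4/5 = 2.192000
θ = twist·z/height = -197°·4/5 = -157.6000° = -2.750639 rad
cos θ = -0.924546, sin θ = -0.381070 (intermediates below are computed at full precision and shown rounded to 5 d.p.)
v1: (-2.5,-5) → rotate → (0.40601,5.57541) → ×s → (0.88998,12.22129) → (0.89,12.22)
v2: (2.5,-5) → rotate → (-4.21672,3.67005) → ×s → (-9.24304,8.04476) → (-9.24,8.04)
v3: (5,-0.5) → rotate → (-4.81327,-1.44308) → ×s → (-10.55068,-3.16323) → (-10.55,-3.16)
v4: (3.5,1.5) → rotate → (-2.66431,-2.72057) → ×s → (-5.84016,-5.96348) → (-5.84,-5.96)
v5: (0.5,3.5) → rotate → (0.87147,-3.42645) → ×s → (1.91027,-7.51077) → (1.91,-7.51)
v6: (-1,3) → rotate → (2.06776,-2.39257) → ×s → (4.53252,-5.24451) → (4.53,-5.24)

Cross-section at z=4: (0.89,12.22) (-9.24,8.04) (-10.55,-3.16) (-5.84,-5.96) (1.91,-7.51) (4.53,-5.24)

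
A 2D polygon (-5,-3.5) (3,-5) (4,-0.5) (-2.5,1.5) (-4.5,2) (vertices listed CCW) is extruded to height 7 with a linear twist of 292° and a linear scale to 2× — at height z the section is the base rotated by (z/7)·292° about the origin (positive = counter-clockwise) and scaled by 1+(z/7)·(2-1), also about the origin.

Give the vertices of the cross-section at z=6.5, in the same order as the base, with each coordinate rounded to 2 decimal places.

t = z/height = 6.5/7 = 0.928571
s = 1 + (scale-1)·z/height = 1 + (2-1)·6.5/7 = 1.928571
θ = twist·z/height = 292°·6.5/7 = 271.1429° = 4.732336 rad
cos θ = 0.019945, sin θ = -0.999801 (intermediates below are computed at full precision and shown rounded to 5 d.p.)
v1: (-5,-3.5) → rotate → (-3.59903,4.92920) → ×s → (-6.94099,9.50631) → (-6.94,9.51)
v2: (3,-5) → rotate → (-4.93917,-3.09913) → ×s → (-9.52554,-5.97689) → (-9.53,-5.98)
v3: (4,-0.5) → rotate → (-0.42012,-4.00918) → ×s → (-0.81023,-7.73198) → (-0.81,-7.73)
v4: (-2.5,1.5) → rotate → (1.44984,2.52942) → ×s → (2.79612,4.87817) → (2.80,4.88)
v5: (-4.5,2) → rotate → (1.90985,4.53900) → ×s → (3.68328,8.75378) → (3.68,8.75)

Cross-section at z=6.5: (-6.94,9.51) (-9.53,-5.98) (-0.81,-7.73) (2.80,4.88) (3.68,8.75)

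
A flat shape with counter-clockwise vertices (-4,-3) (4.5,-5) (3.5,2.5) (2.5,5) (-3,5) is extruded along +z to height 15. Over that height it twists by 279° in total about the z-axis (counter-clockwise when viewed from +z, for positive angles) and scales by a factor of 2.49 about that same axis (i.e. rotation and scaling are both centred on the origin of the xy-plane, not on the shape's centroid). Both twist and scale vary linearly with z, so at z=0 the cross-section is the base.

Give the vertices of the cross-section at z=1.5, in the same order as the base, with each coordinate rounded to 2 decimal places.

Cross-section at z=1.5: (-2.45,-5.20) (7.26,-2.66) (2.21,4.42) (-0.15,6.42) (-5.73,3.46)

t = z/height = 1.5/15 = 0.1
s = 1 + (scale-1)·z/height = 1 + (2.49-1)·1.5/15 = 1.149000
θ = twist·z/height = 279°·1.5/15 = 27.9000° = 0.486947 rad
cos θ = 0.883766, sin θ = 0.467930 (intermediates below are computed at full precision and shown rounded to 5 d.p.)
v1: (-4,-3) → rotate → (-2.13127,-4.52302) → ×s → (-2.44883,-5.19695) → (-2.45,-5.20)
v2: (4.5,-5) → rotate → (6.31659,-2.31314) → ×s → (7.25777,-2.65780) → (7.26,-2.66)
v3: (3.5,2.5) → rotate → (1.92336,3.84717) → ×s → (2.20994,4.42040) → (2.21,4.42)
v4: (2.5,5) → rotate → (-0.13023,5.58865) → ×s → (-0.14964,6.42136) → (-0.15,6.42)
v5: (-3,5) → rotate → (-4.99095,3.01504) → ×s → (-5.73460,3.46428) → (-5.73,3.46)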